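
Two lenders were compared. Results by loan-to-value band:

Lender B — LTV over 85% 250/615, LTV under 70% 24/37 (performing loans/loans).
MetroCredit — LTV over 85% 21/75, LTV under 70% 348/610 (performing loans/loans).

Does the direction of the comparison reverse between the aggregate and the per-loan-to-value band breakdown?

LTV over 85%: Lender B 250/615 = 40.7%, MetroCredit 21/75 = 28.0% → Lender B
LTV under 70%: Lender B 24/37 = 64.9%, MetroCredit 348/610 = 57.0% → Lender B
Overall: Lender B 274/652 = 42.0%, MetroCredit 369/685 = 53.9% → MetroCredit
Lender B wins each loan-to-value group but MetroCredit wins overall — the comparison reverses. Lender B's loans skew toward LTV over 85%, which has a lower base rate.

Yes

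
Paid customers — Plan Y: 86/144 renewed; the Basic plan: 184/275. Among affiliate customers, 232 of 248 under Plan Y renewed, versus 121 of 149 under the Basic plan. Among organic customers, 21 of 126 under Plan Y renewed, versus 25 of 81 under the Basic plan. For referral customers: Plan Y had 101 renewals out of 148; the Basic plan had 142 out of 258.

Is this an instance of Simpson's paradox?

No

Paid: Plan Y 86/144 = 59.7%, the Basic plan 184/275 = 66.9% → the Basic plan
Affiliate: Plan Y 232/248 = 93.5%, the Basic plan 121/149 = 81.2% → Plan Y
Organic: Plan Y 21/126 = 16.7%, the Basic plan 25/81 = 30.9% → the Basic plan
Referral: Plan Y 101/148 = 68.2%, the Basic plan 142/258 = 55.0% → Plan Y
Overall: Plan Y 440/666 = 66.1%, the Basic plan 472/763 = 61.9% → Plan Y
Neither sweeps: Plan Y wins 2 of 4 groups, the Basic plan wins 2. Plan Y wins overall but not every group — no Simpson reversal.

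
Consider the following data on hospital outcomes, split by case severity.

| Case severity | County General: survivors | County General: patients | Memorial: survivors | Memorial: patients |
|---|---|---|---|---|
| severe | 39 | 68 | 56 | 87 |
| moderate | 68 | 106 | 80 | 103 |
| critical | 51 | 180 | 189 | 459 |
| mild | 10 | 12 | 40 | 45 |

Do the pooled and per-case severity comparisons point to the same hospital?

Yes

Severe: County General 39/68 = 57.4%, Memorial 56/87 = 64.4% → Memorial
Moderate: County General 68/106 = 64.2%, Memorial 80/103 = 77.7% → Memorial
Critical: County General 51/180 = 28.3%, Memorial 189/459 = 41.2% → Memorial
Mild: County General 10/12 = 83.3%, Memorial 40/45 = 88.9% → Memorial
Overall: County General 168/366 = 45.9%, Memorial 365/694 = 52.6% → Memorial
Memorial wins overall and in every case group — no reversal.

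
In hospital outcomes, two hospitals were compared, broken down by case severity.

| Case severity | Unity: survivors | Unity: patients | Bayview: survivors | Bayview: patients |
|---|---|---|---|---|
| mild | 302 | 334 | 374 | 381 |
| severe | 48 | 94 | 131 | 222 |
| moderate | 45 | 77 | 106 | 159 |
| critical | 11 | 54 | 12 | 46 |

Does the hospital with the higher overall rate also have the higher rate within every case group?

Yes

Mild: Unity 302/334 = 90.4%, Bayview 374/381 = 98.2% → Bayview
Severe: Unity 48/94 = 51.1%, Bayview 131/222 = 59.0% → Bayview
Moderate: Unity 45/77 = 58.4%, Bayview 106/159 = 66.7% → Bayview
Critical: Unity 11/54 = 20.4%, Bayview 12/46 = 26.1% → Bayview
Overall: Unity 406/559 = 72.6%, Bayview 623/808 = 77.1% → Bayview
Bayview wins overall and in every case group — no reversal.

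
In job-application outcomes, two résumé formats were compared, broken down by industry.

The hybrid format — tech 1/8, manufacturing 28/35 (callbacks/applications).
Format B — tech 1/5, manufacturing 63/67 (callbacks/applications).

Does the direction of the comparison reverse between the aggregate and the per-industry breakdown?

Tech: the hybrid format 1/8 = 12.5%, Format B 1/5 = 20.0% → Format B
Manufacturing: the hybrid format 28/35 = 80.0%, Format B 63/67 = 94.0% → Format B
Overall: the hybrid format 29/43 = 67.4%, Format B 64/72 = 88.9% → Format B
Format B wins overall and in every industry group — no reversal.

No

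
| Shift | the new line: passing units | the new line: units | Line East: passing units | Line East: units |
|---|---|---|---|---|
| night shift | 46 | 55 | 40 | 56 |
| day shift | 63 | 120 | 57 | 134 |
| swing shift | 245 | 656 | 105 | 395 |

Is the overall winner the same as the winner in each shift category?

Night shift: the new line 46/55 = 83.6%, Line East 40/56 = 71.4% → the new line
Day shift: the new line 63/120 = 52.5%, Line East 57/134 = 42.5% → the new line
Swing shift: the new line 245/656 = 37.3%, Line East 105/395 = 26.6% → the new line
Overall: the new line 354/831 = 42.6%, Line East 202/585 = 34.5% → the new line
The new line wins overall and in every shift group — no reversal.

Yes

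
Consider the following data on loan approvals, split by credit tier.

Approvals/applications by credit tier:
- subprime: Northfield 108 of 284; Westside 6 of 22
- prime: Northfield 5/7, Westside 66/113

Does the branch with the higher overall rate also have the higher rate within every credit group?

No

Subprime: Northfield 108/284 = 38.0%, Westside 6/22 = 27.3% → Northfield
Prime: Northfield 5/7 = 71.4%, Westside 66/113 = 58.4% → Northfield
Overall: Northfield 113/291 = 38.8%, Westside 72/135 = 53.3% → Westside
Northfield wins each credit group but Westside wins overall — the comparison reverses. Northfield's applications skew toward subprime, which has a lower base rate.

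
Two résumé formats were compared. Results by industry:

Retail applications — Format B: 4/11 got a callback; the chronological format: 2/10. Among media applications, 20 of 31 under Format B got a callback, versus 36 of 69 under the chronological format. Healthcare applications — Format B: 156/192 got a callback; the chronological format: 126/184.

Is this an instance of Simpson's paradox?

No

Retail: Format B 4/11 = 36.4%, the chronological format 2/10 = 20.0% → Format B
Media: Format B 20/31 = 64.5%, the chronological format 36/69 = 52.2% → Format B
Healthcare: Format B 156/192 = 81.2%, the chronological format 126/184 = 68.5% → Format B
Overall: Format B 180/234 = 76.9%, the chronological format 164/263 = 62.4% → Format B
Format B wins overall and in every industry group — no reversal.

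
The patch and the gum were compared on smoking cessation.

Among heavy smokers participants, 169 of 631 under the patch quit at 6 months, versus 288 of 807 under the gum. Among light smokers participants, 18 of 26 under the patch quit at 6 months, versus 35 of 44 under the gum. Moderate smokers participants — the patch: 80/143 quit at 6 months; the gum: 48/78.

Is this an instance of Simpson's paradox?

Heavy smokers: the patch 169/631 = 26.8%, the gum 288/807 = 35.7% → the gum
Light smokers: the patch 18/26 = 69.2%, the gum 35/44 = 79.5% → the gum
Moderate smokers: the patch 80/143 = 55.9%, the gum 48/78 = 61.5% → the gum
Overall: the patch 267/800 = 33.4%, the gum 371/929 = 39.9% → the gum
The gum wins overall and in every dependence group — no reversal.

No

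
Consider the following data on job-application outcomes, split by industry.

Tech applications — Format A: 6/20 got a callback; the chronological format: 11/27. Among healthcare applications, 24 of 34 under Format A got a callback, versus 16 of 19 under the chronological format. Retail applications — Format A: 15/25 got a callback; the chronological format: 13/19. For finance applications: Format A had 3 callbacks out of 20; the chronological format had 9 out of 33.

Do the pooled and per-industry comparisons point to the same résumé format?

Yes

Tech: Format A 6/20 = 30.0%, the chronological format 11/27 = 40.7% → the chronological format
Healthcare: Format A 24/34 = 70.6%, the chronological format 16/19 = 84.2% → the chronological format
Retail: Format A 15/25 = 60.0%, the chronological format 13/19 = 68.4% → the chronological format
Finance: Format A 3/20 = 15.0%, the chronological format 9/33 = 27.3% → the chronological format
Overall: Format A 48/99 = 48.5%, the chronological format 49/98 = 50.0% → the chronological format
The chronological format wins overall and in every industry group — no reversal.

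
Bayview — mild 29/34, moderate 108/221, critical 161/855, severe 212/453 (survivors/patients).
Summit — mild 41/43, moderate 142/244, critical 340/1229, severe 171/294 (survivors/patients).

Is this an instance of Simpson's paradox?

Mild: Bayview 29/34 = 85.3%, Summit 41/43 = 95.3% → Summit
Moderate: Bayview 108/221 = 48.9%, Summit 142/244 = 58.2% → Summit
Critical: Bayview 161/855 = 18.8%, Summit 340/1229 = 27.7% → Summit
Severe: Bayview 212/453 = 46.8%, Summit 171/294 = 58.2% → Summit
Overall: Bayview 510/1563 = 32.6%, Summit 694/1810 = 38.3% → Summit
Summit wins overall and in every case group — no reversal.

No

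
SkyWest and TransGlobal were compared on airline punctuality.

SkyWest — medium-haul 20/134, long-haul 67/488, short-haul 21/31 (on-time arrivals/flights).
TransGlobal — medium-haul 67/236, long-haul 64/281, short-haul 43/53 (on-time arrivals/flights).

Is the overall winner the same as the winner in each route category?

Yes

Medium-haul: SkyWest 20/134 = 14.9%, TransGlobal 67/236 = 28.4% → TransGlobal
Long-haul: SkyWest 67/488 = 13.7%, TransGlobal 64/281 = 22.8% → TransGlobal
Short-haul: SkyWest 21/31 = 67.7%, TransGlobal 43/53 = 81.1% → TransGlobal
Overall: SkyWest 108/653 = 16.5%, TransGlobal 174/570 = 30.5% → TransGlobal
TransGlobal wins overall and in every route group — no reversal.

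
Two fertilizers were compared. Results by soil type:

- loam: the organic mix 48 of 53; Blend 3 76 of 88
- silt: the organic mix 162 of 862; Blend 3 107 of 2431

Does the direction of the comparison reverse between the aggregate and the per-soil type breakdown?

No

Loam: the organic mix 48/53 = 90.6%, Blend 3 76/88 = 86.4% → the organic mix
Silt: the organic mix 162/862 = 18.8%, Blend 3 107/2431 = 4.4% → the organic mix
Overall: the organic mix 210/915 = 23.0%, Blend 3 183/2519 = 7.3% → the organic mix
The organic mix wins overall and in every soil group — no reversal.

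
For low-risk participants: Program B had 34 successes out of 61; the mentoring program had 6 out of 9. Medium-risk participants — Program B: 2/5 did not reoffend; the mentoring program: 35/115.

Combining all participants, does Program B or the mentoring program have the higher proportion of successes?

Low-risk: Program B 34/61 = 55.7%, the mentoring program 6/9 = 66.7% → the mentoring program
Medium-risk: Program B 2/5 = 40.0%, the mentoring program 35/115 = 30.4% → Program B
Overall: Program B 36/66 = 54.5%, the mentoring program 41/124 = 33.1% → Program B
(Neither sweeps every risk group, but Program B has the higher pooled rate.)

Program B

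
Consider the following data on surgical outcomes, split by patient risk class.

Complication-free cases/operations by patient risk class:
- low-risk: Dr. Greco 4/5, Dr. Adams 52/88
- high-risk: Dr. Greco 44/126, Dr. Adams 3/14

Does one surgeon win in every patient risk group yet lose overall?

Yes

Low-risk: Dr. Greco 4/5 = 80.0%, Dr. Adams 52/88 = 59.1% → Dr. Greco
High-risk: Dr. Greco 44/126 = 34.9%, Dr. Adams 3/14 = 21.4% → Dr. Greco
Overall: Dr. Greco 48/131 = 36.6%, Dr. Adams 55/102 = 53.9% → Dr. Adams
Dr. Greco wins each patient risk group but Dr. Adams wins overall — the comparison reverses. Dr. Greco's operations skew toward high-risk, which has a lower base rate.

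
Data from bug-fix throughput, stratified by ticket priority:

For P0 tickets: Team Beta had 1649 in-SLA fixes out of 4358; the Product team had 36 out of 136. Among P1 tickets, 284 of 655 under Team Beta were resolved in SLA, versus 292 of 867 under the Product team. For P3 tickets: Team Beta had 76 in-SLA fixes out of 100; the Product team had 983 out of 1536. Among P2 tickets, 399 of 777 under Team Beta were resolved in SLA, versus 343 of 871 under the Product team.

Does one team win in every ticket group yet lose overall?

Yes

P0: Team Beta 1649/4358 = 37.8%, the Product team 36/136 = 26.5% → Team Beta
P1: Team Beta 284/655 = 43.4%, the Product team 292/867 = 33.7% → Team Beta
P3: Team Beta 76/100 = 76.0%, the Product team 983/1536 = 64.0% → Team Beta
P2: Team Beta 399/777 = 51.4%, the Product team 343/871 = 39.4% → Team Beta
Overall: Team Beta 2408/5890 = 40.9%, the Product team 1654/3410 = 48.5% → the Product team
Team Beta wins each ticket group but the Product team wins overall — the comparison reverses. Team Beta's tickets skew toward P0, which has a lower base rate.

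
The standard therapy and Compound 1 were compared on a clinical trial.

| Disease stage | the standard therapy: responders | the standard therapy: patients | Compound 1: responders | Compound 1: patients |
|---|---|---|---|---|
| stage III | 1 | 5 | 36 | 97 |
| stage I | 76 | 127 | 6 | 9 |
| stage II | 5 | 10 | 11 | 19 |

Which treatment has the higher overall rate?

the standard therapy

Stage III: the standard therapy 1/5 = 20.0%, Compound 1 36/97 = 37.1% → Compound 1
Stage I: the standard therapy 76/127 = 59.8%, Compound 1 6/9 = 66.7% → Compound 1
Stage II: the standard therapy 5/10 = 50.0%, Compound 1 11/19 = 57.9% → Compound 1
Overall: the standard therapy 82/142 = 57.7%, Compound 1 53/125 = 42.4% → the standard therapy
(Compound 1 wins every disease group but the standard therapy wins overall — Compound 1's patients skew toward the low-rate stage III group.)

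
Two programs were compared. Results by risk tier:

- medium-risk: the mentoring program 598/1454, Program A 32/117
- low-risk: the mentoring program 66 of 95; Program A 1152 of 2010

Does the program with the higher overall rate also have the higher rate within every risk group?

Medium-risk: the mentoring program 598/1454 = 41.1%, Program A 32/117 = 27.4% → the mentoring program
Low-risk: the mentoring program 66/95 = 69.5%, Program A 1152/2010 = 57.3% → the mentoring program
Overall: the mentoring program 664/1549 = 42.9%, Program A 1184/2127 = 55.7% → Program A
The mentoring program wins each risk group but Program A wins overall — the comparison reverses. The mentoring program's participants skew toward medium-risk, which has a lower base rate.

No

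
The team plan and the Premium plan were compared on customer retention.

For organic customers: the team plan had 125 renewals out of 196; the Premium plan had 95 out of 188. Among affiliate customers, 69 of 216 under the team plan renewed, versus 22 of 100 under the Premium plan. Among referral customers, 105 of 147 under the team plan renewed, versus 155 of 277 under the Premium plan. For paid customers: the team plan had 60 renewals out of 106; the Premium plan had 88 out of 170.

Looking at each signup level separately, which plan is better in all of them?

the team plan

Organic: the team plan 125/196 = 63.8%, the Premium plan 95/188 = 50.5% → the team plan
Affiliate: the team plan 69/216 = 31.9%, the Premium plan 22/100 = 22.0% → the team plan
Referral: the team plan 105/147 = 71.4%, the Premium plan 155/277 = 56.0% → the team plan
Paid: the team plan 60/106 = 56.6%, the Premium plan 88/170 = 51.8% → the team plan
The team plan has the higher rate in all 4 groups.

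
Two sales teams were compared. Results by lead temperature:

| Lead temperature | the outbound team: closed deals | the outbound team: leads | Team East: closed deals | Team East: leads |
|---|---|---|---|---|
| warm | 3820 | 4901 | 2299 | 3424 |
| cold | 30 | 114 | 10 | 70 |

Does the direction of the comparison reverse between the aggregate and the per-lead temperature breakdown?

Warm: the outbound team 3820/4901 = 77.9%, Team East 2299/3424 = 67.1% → the outbound team
Cold: the outbound team 30/114 = 26.3%, Team East 10/70 = 14.3% → the outbound team
Overall: the outbound team 3850/5015 = 76.8%, Team East 2309/3494 = 66.1% → the outbound team
The outbound team wins overall and in every lead group — no reversal.

No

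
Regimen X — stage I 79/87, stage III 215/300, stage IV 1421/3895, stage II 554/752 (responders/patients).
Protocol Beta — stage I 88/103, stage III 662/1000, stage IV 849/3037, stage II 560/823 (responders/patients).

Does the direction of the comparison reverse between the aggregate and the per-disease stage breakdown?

No

Stage I: Regimen X 79/87 = 90.8%, Protocol Beta 88/103 = 85.4% → Regimen X
Stage III: Regimen X 215/300 = 71.7%, Protocol Beta 662/1000 = 66.2% → Regimen X
Stage IV: Regimen X 1421/3895 = 36.5%, Protocol Beta 849/3037 = 28.0% → Regimen X
Stage II: Regimen X 554/752 = 73.7%, Protocol Beta 560/823 = 68.0% → Regimen X
Overall: Regimen X 2269/5034 = 45.1%, Protocol Beta 2159/4963 = 43.5% → Regimen X
Regimen X wins overall and in every disease group — no reversal.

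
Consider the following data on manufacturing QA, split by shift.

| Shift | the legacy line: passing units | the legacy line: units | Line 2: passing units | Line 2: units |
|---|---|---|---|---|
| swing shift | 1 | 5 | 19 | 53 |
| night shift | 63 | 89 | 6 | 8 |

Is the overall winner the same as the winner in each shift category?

Swing shift: the legacy line 1/5 = 20.0%, Line 2 19/53 = 35.8% → Line 2
Night shift: the legacy line 63/89 = 70.8%, Line 2 6/8 = 75.0% → Line 2
Overall: the legacy line 64/94 = 68.1%, Line 2 25/61 = 41.0% → the legacy line
Line 2 wins each shift group but the legacy line wins overall — the comparison reverses. Line 2's units skew toward swing shift, which has a lower base rate.

No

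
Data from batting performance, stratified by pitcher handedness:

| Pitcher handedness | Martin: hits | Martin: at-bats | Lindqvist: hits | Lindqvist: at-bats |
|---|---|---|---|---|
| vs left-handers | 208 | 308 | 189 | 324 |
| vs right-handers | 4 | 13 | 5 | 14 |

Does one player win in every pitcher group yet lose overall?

No

Vs left-handers: Martin 208/308 = 67.5%, Lindqvist 189/324 = 58.3% → Martin
Vs right-handers: Martin 4/13 = 30.8%, Lindqvist 5/14 = 35.7% → Lindqvist
Overall: Martin 212/321 = 66.0%, Lindqvist 194/338 = 57.4% → Martin
Neither sweeps: Martin wins 1 of 2 groups, Lindqvist wins 1. Martin wins overall but not every group — no Simpson reversal.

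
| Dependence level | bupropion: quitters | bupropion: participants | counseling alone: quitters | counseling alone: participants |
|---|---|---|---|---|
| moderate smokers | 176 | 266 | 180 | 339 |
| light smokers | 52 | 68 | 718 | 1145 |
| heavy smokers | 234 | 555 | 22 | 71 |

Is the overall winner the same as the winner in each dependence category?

No

Moderate smokers: bupropion 176/266 = 66.2%, counseling alone 180/339 = 53.1% → bupropion
Light smokers: bupropion 52/68 = 76.5%, counseling alone 718/1145 = 62.7% → bupropion
Heavy smokers: bupropion 234/555 = 42.2%, counseling alone 22/71 = 31.0% → bupropion
Overall: bupropion 462/889 = 52.0%, counseling alone 920/1555 = 59.2% → counseling alone
Bupropion wins each dependence group but counseling alone wins overall — the comparison reverses. Bupropion's participants skew toward heavy smokers, which has a lower base rate.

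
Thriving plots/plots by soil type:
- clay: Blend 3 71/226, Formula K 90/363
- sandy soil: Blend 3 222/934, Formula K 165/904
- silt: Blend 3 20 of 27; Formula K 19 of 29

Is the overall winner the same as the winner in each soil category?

Clay: Blend 3 71/226 = 31.4%, Formula K 90/363 = 24.8% → Blend 3
Sandy soil: Blend 3 222/934 = 23.8%, Formula K 165/904 = 18.3% → Blend 3
Silt: Blend 3 20/27 = 74.1%, Formula K 19/29 = 65.5% → Blend 3
Overall: Blend 3 313/1187 = 26.4%, Formula K 274/1296 = 21.1% → Blend 3
Blend 3 wins overall and in every soil group — no reversal.

Yes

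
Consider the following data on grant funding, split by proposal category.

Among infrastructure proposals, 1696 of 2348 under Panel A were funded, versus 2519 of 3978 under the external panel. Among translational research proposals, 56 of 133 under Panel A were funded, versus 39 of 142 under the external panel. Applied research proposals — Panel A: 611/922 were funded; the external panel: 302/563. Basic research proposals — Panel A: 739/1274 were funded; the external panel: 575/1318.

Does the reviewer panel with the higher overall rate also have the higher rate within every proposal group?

Yes

Infrastructure: Panel A 1696/2348 = 72.2%, the external panel 2519/3978 = 63.3% → Panel A
Translational research: Panel A 56/133 = 42.1%, the external panel 39/142 = 27.5% → Panel A
Applied research: Panel A 611/922 = 66.3%, the external panel 302/563 = 53.6% → Panel A
Basic research: Panel A 739/1274 = 58.0%, the external panel 575/1318 = 43.6% → Panel A
Overall: Panel A 3102/4677 = 66.3%, the external panel 3435/6001 = 57.2% → Panel A
Panel A wins overall and in every proposal group — no reversal.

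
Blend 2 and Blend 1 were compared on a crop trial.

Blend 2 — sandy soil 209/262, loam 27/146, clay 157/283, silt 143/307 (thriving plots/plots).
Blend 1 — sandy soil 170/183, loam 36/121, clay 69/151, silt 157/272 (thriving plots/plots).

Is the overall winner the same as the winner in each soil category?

Sandy soil: Blend 2 209/262 = 79.8%, Blend 1 170/183 = 92.9% → Blend 1
Loam: Blend 2 27/146 = 18.5%, Blend 1 36/121 = 29.8% → Blend 1
Clay: Blend 2 157/283 = 55.5%, Blend 1 69/151 = 45.7% → Blend 2
Silt: Blend 2 143/307 = 46.6%, Blend 1 157/272 = 57.7% → Blend 1
Overall: Blend 2 536/998 = 53.7%, Blend 1 432/727 = 59.4% → Blend 1
Neither sweeps: Blend 2 wins 1 of 4 groups, Blend 1 wins 3. Blend 1 wins overall but not every group — no Simpson reversal.

No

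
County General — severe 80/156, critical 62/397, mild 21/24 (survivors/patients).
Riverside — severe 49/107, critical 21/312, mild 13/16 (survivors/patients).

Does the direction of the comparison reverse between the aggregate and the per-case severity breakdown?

No

Severe: County General 80/156 = 51.3%, Riverside 49/107 = 45.8% → County General
Critical: County General 62/397 = 15.6%, Riverside 21/312 = 6.7% → County General
Mild: County General 21/24 = 87.5%, Riverside 13/16 = 81.2% → County General
Overall: County General 163/577 = 28.2%, Riverside 83/435 = 19.1% → County General
County General wins overall and in every case group — no reversal.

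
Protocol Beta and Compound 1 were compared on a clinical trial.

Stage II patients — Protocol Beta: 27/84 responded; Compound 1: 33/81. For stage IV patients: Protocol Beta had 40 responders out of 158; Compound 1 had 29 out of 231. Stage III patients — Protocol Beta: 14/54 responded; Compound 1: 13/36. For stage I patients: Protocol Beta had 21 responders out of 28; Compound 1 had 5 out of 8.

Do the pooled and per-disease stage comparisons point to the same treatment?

Stage II: Protocol Beta 27/84 = 32.1%, Compound 1 33/81 = 40.7% → Compound 1
Stage IV: Protocol Beta 40/158 = 25.3%, Compound 1 29/231 = 12.6% → Protocol Beta
Stage III: Protocol Beta 14/54 = 25.9%, Compound 1 13/36 = 36.1% → Compound 1
Stage I: Protocol Beta 21/28 = 75.0%, Compound 1 5/8 = 62.5% → Protocol Beta
Overall: Protocol Beta 102/324 = 31.5%, Compound 1 80/356 = 22.5% → Protocol Beta
Neither sweeps: Protocol Beta wins 2 of 4 groups, Compound 1 wins 2. Protocol Beta wins overall but not every group — no Simpson reversal.

No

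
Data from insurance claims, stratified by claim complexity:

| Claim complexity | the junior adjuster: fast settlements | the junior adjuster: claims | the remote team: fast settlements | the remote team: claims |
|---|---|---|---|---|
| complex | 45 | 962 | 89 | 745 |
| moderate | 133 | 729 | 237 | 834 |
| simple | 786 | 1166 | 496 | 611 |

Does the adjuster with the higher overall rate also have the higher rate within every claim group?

Yes

Complex: the junior adjuster 45/962 = 4.7%, the remote team 89/745 = 11.9% → the remote team
Moderate: the junior adjuster 133/729 = 18.2%, the remote team 237/834 = 28.4% → the remote team
Simple: the junior adjuster 786/1166 = 67.4%, the remote team 496/611 = 81.2% → the remote team
Overall: the junior adjuster 964/2857 = 33.7%, the remote team 822/2190 = 37.5% → the remote team
The remote team wins overall and in every claim group — no reversal.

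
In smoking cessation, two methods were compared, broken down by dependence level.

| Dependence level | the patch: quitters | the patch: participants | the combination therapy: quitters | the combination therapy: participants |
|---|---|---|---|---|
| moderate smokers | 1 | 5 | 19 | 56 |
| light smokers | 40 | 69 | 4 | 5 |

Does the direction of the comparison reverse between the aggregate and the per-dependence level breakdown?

Yes

Moderate smokers: the patch 1/5 = 20.0%, the combination therapy 19/56 = 33.9% → the combination therapy
Light smokers: the patch 40/69 = 58.0%, the combination therapy 4/5 = 80.0% → the combination therapy
Overall: the patch 41/74 = 55.4%, the combination therapy 23/61 = 37.7% → the patch
The combination therapy wins each dependence group but the patch wins overall — the comparison reverses. The combination therapy's participants skew toward moderate smokers, which has a lower base rate.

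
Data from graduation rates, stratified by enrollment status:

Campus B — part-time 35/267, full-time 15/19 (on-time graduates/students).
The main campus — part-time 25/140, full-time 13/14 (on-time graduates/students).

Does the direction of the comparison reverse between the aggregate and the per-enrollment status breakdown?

No

Part-time: Campus B 35/267 = 13.1%, the main campus 25/140 = 17.9% → the main campus
Full-time: Campus B 15/19 = 78.9%, the main campus 13/14 = 92.9% → the main campus
Overall: Campus B 50/286 = 17.5%, the main campus 38/154 = 24.7% → the main campus
The main campus wins overall and in every enrollment group — no reversal.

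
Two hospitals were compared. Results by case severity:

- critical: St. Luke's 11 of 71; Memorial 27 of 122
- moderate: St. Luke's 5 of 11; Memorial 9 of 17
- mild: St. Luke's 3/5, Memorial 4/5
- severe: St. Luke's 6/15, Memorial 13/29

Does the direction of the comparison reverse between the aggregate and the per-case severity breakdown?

Critical: St. Luke's 11/71 = 15.5%, Memorial 27/122 = 22.1% → Memorial
Moderate: St. Luke's 5/11 = 45.5%, Memorial 9/17 = 52.9% → Memorial
Mild: St. Luke's 3/5 = 60.0%, Memorial 4/5 = 80.0% → Memorial
Severe: St. Luke's 6/15 = 40.0%, Memorial 13/29 = 44.8% → Memorial
Overall: St. Luke's 25/102 = 24.5%, Memorial 53/173 = 30.6% → Memorial
Memorial wins overall and in every case group — no reversal.

No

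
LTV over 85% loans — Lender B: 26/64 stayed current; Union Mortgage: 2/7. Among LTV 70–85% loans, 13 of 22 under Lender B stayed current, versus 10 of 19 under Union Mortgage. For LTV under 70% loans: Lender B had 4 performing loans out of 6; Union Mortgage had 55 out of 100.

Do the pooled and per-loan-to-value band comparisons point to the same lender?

LTV over 85%: Lender B 26/64 = 40.6%, Union Mortgage 2/7 = 28.6% → Lender B
LTV 70–85%: Lender B 13/22 = 59.1%, Union Mortgage 10/19 = 52.6% → Lender B
LTV under 70%: Lender B 4/6 = 66.7%, Union Mortgage 55/100 = 55.0% → Lender B
Overall: Lender B 43/92 = 46.7%, Union Mortgage 67/126 = 53.2% → Union Mortgage
Lender B wins each loan-to-value group but Union Mortgage wins overall — the comparison reverses. Lender B's loans skew toward LTV over 85%, which has a lower base rate.

No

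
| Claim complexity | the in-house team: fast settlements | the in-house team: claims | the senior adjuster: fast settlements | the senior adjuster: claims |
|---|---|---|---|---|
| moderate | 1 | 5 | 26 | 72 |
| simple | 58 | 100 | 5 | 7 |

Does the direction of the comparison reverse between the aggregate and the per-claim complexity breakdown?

Moderate: the in-house team 1/5 = 20.0%, the senior adjuster 26/72 = 36.1% → the senior adjuster
Simple: the in-house team 58/100 = 58.0%, the senior adjuster 5/7 = 71.4% → the senior adjuster
Overall: the in-house team 59/105 = 56.2%, the senior adjuster 31/79 = 39.2% → the in-house team
The senior adjuster wins each claim group but the in-house team wins overall — the comparison reverses. The senior adjuster's claims skew toward moderate, which has a lower base rate.

Yes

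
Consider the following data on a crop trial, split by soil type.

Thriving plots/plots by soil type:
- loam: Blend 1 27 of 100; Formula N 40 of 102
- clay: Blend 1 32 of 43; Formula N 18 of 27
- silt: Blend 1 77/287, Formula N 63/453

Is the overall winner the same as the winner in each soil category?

Loam: Blend 1 27/100 = 27.0%, Formula N 40/102 = 39.2% → Formula N
Clay: Blend 1 32/43 = 74.4%, Formula N 18/27 = 66.7% → Blend 1
Silt: Blend 1 77/287 = 26.8%, Formula N 63/453 = 13.9% → Blend 1
Overall: Blend 1 136/430 = 31.6%, Formula N 121/582 = 20.8% → Blend 1
Neither sweeps: Blend 1 wins 2 of 3 groups, Formula N wins 1. Blend 1 wins overall but not every group — no Simpson reversal.

No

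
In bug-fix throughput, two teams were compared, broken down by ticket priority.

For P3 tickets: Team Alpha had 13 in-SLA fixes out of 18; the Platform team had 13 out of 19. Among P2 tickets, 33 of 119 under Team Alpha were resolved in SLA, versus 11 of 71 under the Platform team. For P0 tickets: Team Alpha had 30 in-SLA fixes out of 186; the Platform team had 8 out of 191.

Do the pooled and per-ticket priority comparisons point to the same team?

Yes

P3: Team Alpha 13/18 = 72.2%, the Platform team 13/19 = 68.4% → Team Alpha
P2: Team Alpha 33/119 = 27.7%, the Platform team 11/71 = 15.5% → Team Alpha
P0: Team Alpha 30/186 = 16.1%, the Platform team 8/191 = 4.2% → Team Alpha
Overall: Team Alpha 76/323 = 23.5%, the Platform team 32/281 = 11.4% → Team Alpha
Team Alpha wins overall and in every ticket group — no reversal.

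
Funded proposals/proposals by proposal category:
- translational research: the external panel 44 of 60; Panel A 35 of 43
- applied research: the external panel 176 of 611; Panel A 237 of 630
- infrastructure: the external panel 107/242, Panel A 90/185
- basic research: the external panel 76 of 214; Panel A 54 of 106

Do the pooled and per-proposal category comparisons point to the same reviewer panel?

Translational research: the external panel 44/60 = 73.3%, Panel A 35/43 = 81.4% → Panel A
Applied research: the external panel 176/611 = 28.8%, Panel A 237/630 = 37.6% → Panel A
Infrastructure: the external panel 107/242 = 44.2%, Panel A 90/185 = 48.6% → Panel A
Basic research: the external panel 76/214 = 35.5%, Panel A 54/106 = 50.9% → Panel A
Overall: the external panel 403/1127 = 35.8%, Panel A 416/964 = 43.2% → Panel A
Panel A wins overall and in every proposal group — no reversal.

Yes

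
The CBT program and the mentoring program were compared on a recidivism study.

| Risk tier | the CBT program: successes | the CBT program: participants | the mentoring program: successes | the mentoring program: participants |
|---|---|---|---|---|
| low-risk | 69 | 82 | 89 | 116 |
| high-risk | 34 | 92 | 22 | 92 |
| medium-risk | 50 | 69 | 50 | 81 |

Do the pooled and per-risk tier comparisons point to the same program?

Low-risk: the CBT program 69/82 = 84.1%, the mentoring program 89/116 = 76.7% → the CBT program
High-risk: the CBT program 34/92 = 37.0%, the mentoring program 22/92 = 23.9% → the CBT program
Medium-risk: the CBT program 50/69 = 72.5%, the mentoring program 50/81 = 61.7% → the CBT program
Overall: the CBT program 153/243 = 63.0%, the mentoring program 161/289 = 55.7% → the CBT program
The CBT program wins overall and in every risk group — no reversal.

Yes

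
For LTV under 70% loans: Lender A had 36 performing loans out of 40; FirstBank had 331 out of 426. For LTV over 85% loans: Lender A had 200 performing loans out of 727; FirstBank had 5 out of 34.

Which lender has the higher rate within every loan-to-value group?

Lender A

LTV under 70%: Lender A 36/40 = 90.0%, FirstBank 331/426 = 77.7% → Lender A
LTV over 85%: Lender A 200/727 = 27.5%, FirstBank 5/34 = 14.7% → Lender A
Lender A has the higher rate in both groups.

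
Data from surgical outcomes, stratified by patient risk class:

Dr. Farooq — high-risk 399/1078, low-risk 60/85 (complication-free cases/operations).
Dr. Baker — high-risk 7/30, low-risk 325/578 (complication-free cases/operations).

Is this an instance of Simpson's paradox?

Yes

High-risk: Dr. Farooq 399/1078 = 37.0%, Dr. Baker 7/30 = 23.3% → Dr. Farooq
Low-risk: Dr. Farooq 60/85 = 70.6%, Dr. Baker 325/578 = 56.2% → Dr. Farooq
Overall: Dr. Farooq 459/1163 = 39.5%, Dr. Baker 332/608 = 54.6% → Dr. Baker
Dr. Farooq wins each patient risk group but Dr. Baker wins overall — the comparison reverses. Dr. Farooq's operations skew toward high-risk, which has a lower base rate.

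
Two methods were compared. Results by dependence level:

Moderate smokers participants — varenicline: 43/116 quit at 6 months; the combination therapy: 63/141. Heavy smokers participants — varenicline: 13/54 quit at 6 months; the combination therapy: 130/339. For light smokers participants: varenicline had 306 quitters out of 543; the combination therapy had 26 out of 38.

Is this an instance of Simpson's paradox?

Moderate smokers: varenicline 43/116 = 37.1%, the combination therapy 63/141 = 44.7% → the combination therapy
Heavy smokers: varenicline 13/54 = 24.1%, the combination therapy 130/339 = 38.3% → the combination therapy
Light smokers: varenicline 306/543 = 56.4%, the combination therapy 26/38 = 68.4% → the combination therapy
Overall: varenicline 362/713 = 50.8%, the combination therapy 219/518 = 42.3% → varenicline
The combination therapy wins each dependence group but varenicline wins overall — the comparison reverses. The combination therapy's participants skew toward heavy smokers, which has a lower base rate.

Yes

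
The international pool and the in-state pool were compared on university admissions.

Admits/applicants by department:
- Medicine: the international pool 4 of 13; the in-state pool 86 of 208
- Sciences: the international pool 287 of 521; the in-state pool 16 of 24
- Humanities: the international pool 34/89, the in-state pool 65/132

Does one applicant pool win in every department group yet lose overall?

Medicine: the international pool 4/13 = 30.8%, the in-state pool 86/208 = 41.3% → the in-state pool
Sciences: the international pool 287/521 = 55.1%, the in-state pool 16/24 = 66.7% → the in-state pool
Humanities: the international pool 34/89 = 38.2%, the in-state pool 65/132 = 49.2% → the in-state pool
Overall: the international pool 325/623 = 52.2%, the in-state pool 167/364 = 45.9% → the international pool
The in-state pool wins each department group but the international pool wins overall — the comparison reverses. The in-state pool's applicants skew toward Medicine, which has a lower base rate.

Yes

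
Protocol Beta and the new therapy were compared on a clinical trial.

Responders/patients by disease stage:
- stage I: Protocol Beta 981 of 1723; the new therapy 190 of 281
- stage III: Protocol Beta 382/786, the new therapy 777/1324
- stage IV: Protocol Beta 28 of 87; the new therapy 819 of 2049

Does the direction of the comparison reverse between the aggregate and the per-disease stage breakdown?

Yes

Stage I: Protocol Beta 981/1723 = 56.9%, the new therapy 190/281 = 67.6% → the new therapy
Stage III: Protocol Beta 382/786 = 48.6%, the new therapy 777/1324 = 58.7% → the new therapy
Stage IV: Protocol Beta 28/87 = 32.2%, the new therapy 819/2049 = 40.0% → the new therapy
Overall: Protocol Beta 1391/2596 = 53.6%, the new therapy 1786/3654 = 48.9% → Protocol Beta
The new therapy wins each disease group but Protocol Beta wins overall — the comparison reverses. The new therapy's patients skew toward stage IV, which has a lower base rate.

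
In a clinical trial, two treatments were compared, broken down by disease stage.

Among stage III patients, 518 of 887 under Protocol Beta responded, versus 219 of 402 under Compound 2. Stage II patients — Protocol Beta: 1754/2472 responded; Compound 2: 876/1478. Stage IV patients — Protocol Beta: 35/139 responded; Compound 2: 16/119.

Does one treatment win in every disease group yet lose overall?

Stage III: Protocol Beta 518/887 = 58.4%, Compound 2 219/402 = 54.5% → Protocol Beta
Stage II: Protocol Beta 1754/2472 = 71.0%, Compound 2 876/1478 = 59.3% → Protocol Beta
Stage IV: Protocol Beta 35/139 = 25.2%, Compound 2 16/119 = 13.4% → Protocol Beta
Overall: Protocol Beta 2307/3498 = 66.0%, Compound 2 1111/1999 = 55.6% → Protocol Beta
Protocol Beta wins overall and in every disease group — no reversal.

No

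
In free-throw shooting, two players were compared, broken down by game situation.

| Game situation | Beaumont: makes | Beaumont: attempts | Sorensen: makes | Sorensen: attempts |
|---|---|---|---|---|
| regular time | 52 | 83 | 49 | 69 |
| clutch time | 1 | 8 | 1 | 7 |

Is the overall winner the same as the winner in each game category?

Yes

Regular time: Beaumont 52/83 = 62.7%, Sorensen 49/69 = 71.0% → Sorensen
Clutch time: Beaumont 1/8 = 12.5%, Sorensen 1/7 = 14.3% → Sorensen
Overall: Beaumont 53/91 = 58.2%, Sorensen 50/76 = 65.8% → Sorensen
Sorensen wins overall and in every game group — no reversal.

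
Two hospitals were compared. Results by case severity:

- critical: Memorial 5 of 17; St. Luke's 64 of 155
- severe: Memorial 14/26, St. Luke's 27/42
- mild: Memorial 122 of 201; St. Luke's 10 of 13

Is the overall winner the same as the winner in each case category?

Critical: Memorial 5/17 = 29.4%, St. Luke's 64/155 = 41.3% → St. Luke's
Severe: Memorial 14/26 = 53.8%, St. Luke's 27/42 = 64.3% → St. Luke's
Mild: Memorial 122/201 = 60.7%, St. Luke's 10/13 = 76.9% → St. Luke's
Overall: Memorial 141/244 = 57.8%, St. Luke's 101/210 = 48.1% → Memorial
St. Luke's wins each case group but Memorial wins overall — the comparison reverses. St. Luke's's patients skew toward critical, which has a lower base rate.

No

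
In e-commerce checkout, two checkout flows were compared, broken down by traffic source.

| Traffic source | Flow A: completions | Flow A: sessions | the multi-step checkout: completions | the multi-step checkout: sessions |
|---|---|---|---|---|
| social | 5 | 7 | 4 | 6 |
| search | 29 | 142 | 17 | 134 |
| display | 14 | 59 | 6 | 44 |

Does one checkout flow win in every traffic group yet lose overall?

No

Social: Flow A 5/7 = 71.4%, the multi-step checkout 4/6 = 66.7% → Flow A
Search: Flow A 29/142 = 20.4%, the multi-step checkout 17/134 = 12.7% → Flow A
Display: Flow A 14/59 = 23.7%, the multi-step checkout 6/44 = 13.6% → Flow A
Overall: Flow A 48/208 = 23.1%, the multi-step checkout 27/184 = 14.7% → Flow A
Flow A wins overall and in every traffic group — no reversal.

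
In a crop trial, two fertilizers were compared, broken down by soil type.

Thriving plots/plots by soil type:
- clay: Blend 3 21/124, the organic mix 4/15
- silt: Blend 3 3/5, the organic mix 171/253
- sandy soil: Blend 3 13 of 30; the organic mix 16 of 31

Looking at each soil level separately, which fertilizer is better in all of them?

the organic mix

Clay: Blend 3 21/124 = 16.9%, the organic mix 4/15 = 26.7% → the organic mix
Silt: Blend 3 3/5 = 60.0%, the organic mix 171/253 = 67.6% → the organic mix
Sandy soil: Blend 3 13/30 = 43.3%, the organic mix 16/31 = 51.6% → the organic mix
The organic mix has the higher rate in all 3 groups.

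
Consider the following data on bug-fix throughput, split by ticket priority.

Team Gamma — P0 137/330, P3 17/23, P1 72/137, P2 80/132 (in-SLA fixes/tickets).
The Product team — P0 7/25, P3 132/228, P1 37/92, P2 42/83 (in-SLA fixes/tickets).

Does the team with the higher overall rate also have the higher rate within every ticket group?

No

P0: Team Gamma 137/330 = 41.5%, the Product team 7/25 = 28.0% → Team Gamma
P3: Team Gamma 17/23 = 73.9%, the Product team 132/228 = 57.9% → Team Gamma
P1: Team Gamma 72/137 = 52.6%, the Product team 37/92 = 40.2% → Team Gamma
P2: Team Gamma 80/132 = 60.6%, the Product team 42/83 = 50.6% → Team Gamma
Overall: Team Gamma 306/622 = 49.2%, the Product team 218/428 = 50.9% → the Product team
Team Gamma wins each ticket group but the Product team wins overall — the comparison reverses. Team Gamma's tickets skew toward P0, which has a lower base rate.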